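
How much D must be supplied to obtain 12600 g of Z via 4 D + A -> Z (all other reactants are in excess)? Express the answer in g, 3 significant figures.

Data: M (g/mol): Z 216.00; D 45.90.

10700 g

n(Z) = 12600 / 216.00 = 58.33 mol
n(D) = (4/1) × 58.33 = 233.3 mol
mass = 233.3 × 45.90 = 10710 g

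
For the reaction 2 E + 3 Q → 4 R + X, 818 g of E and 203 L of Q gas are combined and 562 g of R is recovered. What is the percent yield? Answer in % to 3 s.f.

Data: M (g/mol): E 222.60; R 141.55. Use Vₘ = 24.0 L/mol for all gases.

54.0 %

n(E) = 818.0 / 222.60 = 3.675 mol
n(Q) = 203.0 / 24.0 = 8.458 mol
n/ν for E = 3.675/2 = 1.838
n/ν for Q = 8.458/3 = 2.819
Smallest n/ν is E → limiting reagent.
theoretical n(R) = (4/2) × 3.675 = 7.350 mol → 1040 g
% yield = 562 / 1040 × 100 = 54.04 %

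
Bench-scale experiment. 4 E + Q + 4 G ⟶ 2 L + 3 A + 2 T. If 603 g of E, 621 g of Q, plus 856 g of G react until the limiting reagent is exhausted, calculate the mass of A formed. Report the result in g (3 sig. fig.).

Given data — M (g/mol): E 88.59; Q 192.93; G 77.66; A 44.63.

228 g

n(E) = 603.0 / 88.59 = 6.807 mol
n(Q) = 621.0 / 192.93 = 3.219 mol
n(G) = 856.0 / 77.66 = 11.02 mol
n/ν for E = 6.807/4 = 1.702
n/ν for Q = 3.219/1 = 3.219
n/ν for G = 11.02/4 = 2.755
Smallest n/ν is E → limiting reagent.
n(A) = (3/4) × 6.807 = 5.105 mol
mass = 5.105 × 44.63 = 227.8 g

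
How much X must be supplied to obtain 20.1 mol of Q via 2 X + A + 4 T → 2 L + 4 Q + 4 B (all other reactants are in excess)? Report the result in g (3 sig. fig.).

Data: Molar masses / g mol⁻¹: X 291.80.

n(Q) = 20.10 mol
n(X) = (2/4) × 20.10 = 10.05 mol
mass = 10.05 × 291.80 = 2933 g

2930 g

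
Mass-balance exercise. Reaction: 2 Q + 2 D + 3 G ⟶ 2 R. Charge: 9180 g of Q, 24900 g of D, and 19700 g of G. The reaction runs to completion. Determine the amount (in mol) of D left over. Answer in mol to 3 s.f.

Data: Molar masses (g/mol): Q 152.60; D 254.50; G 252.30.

n(Q) = 9180 / 152.60 = 60.16 mol
n(D) = 24900 / 254.50 = 97.84 mol
n(G) = 19700 / 252.30 = 78.08 mol
n/ν for Q = 60.16/2 = 30.08
n/ν for D = 97.84/2 = 48.92
n/ν for G = 78.08/3 = 26.03
Smallest n/ν is G → limiting reagent.
D consumed = (2/3) × 78.08 = 52.05 mol
D remaining = 97.84 − 52.05 = 45.79 mol

45.8 mol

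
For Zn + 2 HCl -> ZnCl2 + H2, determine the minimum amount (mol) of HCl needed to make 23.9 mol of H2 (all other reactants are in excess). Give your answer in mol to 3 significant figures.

n(H2) = 23.90 mol
n(HCl) = (2/1) × 23.90 = 47.80 mol

47.8 mol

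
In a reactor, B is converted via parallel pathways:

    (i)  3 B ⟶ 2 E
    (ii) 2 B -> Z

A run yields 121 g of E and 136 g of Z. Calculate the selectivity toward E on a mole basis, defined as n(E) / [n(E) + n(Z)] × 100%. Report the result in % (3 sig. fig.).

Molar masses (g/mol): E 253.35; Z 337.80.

54.3 %

n(E) = 121 / 253.35 = 0.4776 mol
n(Z) = 136 / 337.80 = 0.4026 mol
selectivity = 0.4776/(0.4776+0.4026) × 100 = 54.26 %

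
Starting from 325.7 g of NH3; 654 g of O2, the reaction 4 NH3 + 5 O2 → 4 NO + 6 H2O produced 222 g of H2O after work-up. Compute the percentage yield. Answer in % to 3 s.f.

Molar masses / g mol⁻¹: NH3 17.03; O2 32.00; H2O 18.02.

n(NH3) = 325.7 / 17.03 = 19.13 mol
n(O2) = 654.0 / 32.00 = 20.44 mol
n/ν for NH3 = 19.13/4 = 4.783
n/ν for O2 = 20.44/5 = 4.088
Smallest n/ν is O2 → limiting reagent.
theoretical n(H2O) = (6/5) × 20.44 = 24.53 mol → 442.0 g
% yield = 222 / 442.0 × 100 = 50.23 %

50.2 %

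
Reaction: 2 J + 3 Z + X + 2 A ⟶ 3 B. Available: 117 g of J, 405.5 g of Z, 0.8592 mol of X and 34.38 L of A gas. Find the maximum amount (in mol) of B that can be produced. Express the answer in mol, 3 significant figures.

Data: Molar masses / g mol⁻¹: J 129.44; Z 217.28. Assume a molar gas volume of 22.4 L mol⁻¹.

1.36 mol

n(J) = 117.0 / 129.44 = 0.9039 mol
n(Z) = 405.5 / 217.28 = 1.866 mol
n(X) = 0.8592 mol
n(A) = 34.38 / 22.4 = 1.535 mol
n/ν for J = 0.9039/2 = 0.4520
n/ν for Z = 1.866/3 = 0.6220
n/ν for X = 0.8592/1 = 0.8592
n/ν for A = 1.535/2 = 0.7675
Smallest n/ν is J → limiting reagent.
n(B) = (3/2) × 0.9039 = 1.356 mol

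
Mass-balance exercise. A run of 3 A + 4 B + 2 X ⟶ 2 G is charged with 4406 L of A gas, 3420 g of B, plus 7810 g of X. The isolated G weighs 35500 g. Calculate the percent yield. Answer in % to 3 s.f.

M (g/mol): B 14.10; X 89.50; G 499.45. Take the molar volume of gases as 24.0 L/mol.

81.5 %

n(A) = 4406 / 24.0 = 183.6 mol
n(B) = 3420 / 14.10 = 242.6 mol
n(X) = 7810 / 89.50 = 87.26 mol
n/ν → A: 61.20, B: 60.65, X: 43.63; X is limiting.
theoretical n(G) = (2/2) × 87.26 = 87.26 mol → 43580 g
% yield = 35500 / 43580 × 100 = 81.46 %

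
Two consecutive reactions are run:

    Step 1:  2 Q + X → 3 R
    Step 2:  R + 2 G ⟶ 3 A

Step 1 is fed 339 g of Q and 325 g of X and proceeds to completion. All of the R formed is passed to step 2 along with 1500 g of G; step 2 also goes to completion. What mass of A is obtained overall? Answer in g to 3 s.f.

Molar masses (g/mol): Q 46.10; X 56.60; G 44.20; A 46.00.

Step 1:
n(Q) = 339.0 / 46.10 = 7.354 mol
n(X) = 325.0 / 56.60 = 5.742 mol
n/ν → Q: 3.677, X: 5.742; Q is limiting.
n(R) produced = (3/2) × 7.354 = 11.03 mol
Step 2:
n(R) available = 11.03 mol
n(G) = 1500 / 44.20 = 33.94 mol
n/ν → R: 11.03, G: 16.97; R is limiting.
n(A) = (3/1) × 11.03 = 33.09 mol
mass = 33.09 × 46.00 = 1522 g

1520 g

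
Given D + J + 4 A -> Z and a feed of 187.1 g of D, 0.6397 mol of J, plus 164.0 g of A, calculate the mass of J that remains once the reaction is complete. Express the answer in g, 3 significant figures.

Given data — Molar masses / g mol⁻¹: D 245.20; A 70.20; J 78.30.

n(D) = 187.1 / 245.20 = 0.7631 mol
n(J) = 0.6397 mol
n(A) = 164.0 / 70.20 = 2.336 mol
n/ν for D = 0.7631/1 = 0.7631
n/ν for J = 0.6397/1 = 0.6397
n/ν for A = 2.336/4 = 0.5840
Smallest n/ν is A → limiting reagent.
J consumed = (1/4) × 2.336 = 0.5840 mol
J remaining = 0.6397 − 0.5840 = 0.05570 mol
mass = 0.05570 × 78.30 = 4.361 g

4.36 g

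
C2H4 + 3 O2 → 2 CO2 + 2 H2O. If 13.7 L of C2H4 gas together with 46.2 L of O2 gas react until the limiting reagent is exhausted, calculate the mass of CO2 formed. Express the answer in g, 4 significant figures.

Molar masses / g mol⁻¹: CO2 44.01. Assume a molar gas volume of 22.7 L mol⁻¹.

n(C2H4) = 13.70 / 22.7 = 0.6035 mol
n(O2) = 46.20 / 22.7 = 2.035 mol
n/ν → C2H4: 0.6035, O2: 0.6783; C2H4 is limiting.
n(CO2) = (2/1) × 0.6035 = 1.207 mol
mass = 1.207 × 44.01 = 53.12 g

53.12 g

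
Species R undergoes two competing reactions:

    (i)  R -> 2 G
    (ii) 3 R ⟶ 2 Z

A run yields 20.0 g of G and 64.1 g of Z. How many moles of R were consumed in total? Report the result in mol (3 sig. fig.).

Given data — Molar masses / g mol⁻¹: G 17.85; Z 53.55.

2.36 mol

n(G) = 20.0 / 17.85 = 1.120 mol
n(Z) = 64.1 / 53.55 = 1.197 mol
n(R) via (i) = (1/2)×1.120 = 0.5600 mol
n(R) via (ii) = (3/2)×1.197 = 1.796 mol
total n(R) = 0.5600 + 1.796 = 2.356 mol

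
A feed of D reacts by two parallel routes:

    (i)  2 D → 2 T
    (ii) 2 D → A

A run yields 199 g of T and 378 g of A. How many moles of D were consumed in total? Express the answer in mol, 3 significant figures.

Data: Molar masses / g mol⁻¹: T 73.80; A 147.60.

7.82 mol

n(T) = 199 / 73.80 = 2.696 mol
n(A) = 378 / 147.60 = 2.561 mol
n(D) via (i) = (2/2)×2.696 = 2.696 mol
n(D) via (ii) = (2/1)×2.561 = 5.122 mol
total n(D) = 2.696 + 5.122 = 7.818 mol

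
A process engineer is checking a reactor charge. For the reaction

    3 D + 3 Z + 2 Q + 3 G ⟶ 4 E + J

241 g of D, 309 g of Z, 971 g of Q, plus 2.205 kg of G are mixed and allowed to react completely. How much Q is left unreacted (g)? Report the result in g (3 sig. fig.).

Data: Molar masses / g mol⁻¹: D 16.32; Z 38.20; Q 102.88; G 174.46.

n(D) = 241.0 / 16.32 = 14.77 mol
n(Z) = 309.0 / 38.20 = 8.089 mol
n(Q) = 971.0 / 102.88 = 9.438 mol
n(G) = 2.205×1000 / 174.46 = 12.64 mol
n/ν → D: 4.923, Z: 2.696, Q: 4.719, G: 4.213; Z is limiting.
Q consumed = (2/3) × 8.089 = 5.393 mol
Q remaining = 9.438 − 5.393 = 4.045 mol
mass = 4.045 × 102.88 = 416.1 g

416 g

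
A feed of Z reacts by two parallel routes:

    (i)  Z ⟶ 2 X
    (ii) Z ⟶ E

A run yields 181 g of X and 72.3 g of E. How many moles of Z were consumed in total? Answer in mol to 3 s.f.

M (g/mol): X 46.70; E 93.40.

n(X) = 181 / 46.70 = 3.876 mol
n(E) = 72.3 / 93.40 = 0.7741 mol
n(Z) via (i) = (1/2)×3.876 = 1.938 mol
n(Z) via (ii) = (1/1)×0.7741 = 0.7741 mol
total n(Z) = 1.938 + 0.7741 = 2.712 mol

2.71 mol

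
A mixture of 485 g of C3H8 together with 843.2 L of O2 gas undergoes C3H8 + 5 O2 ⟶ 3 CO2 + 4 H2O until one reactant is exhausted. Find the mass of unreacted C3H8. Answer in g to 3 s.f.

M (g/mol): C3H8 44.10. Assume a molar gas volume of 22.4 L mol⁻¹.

n(C3H8) = 485.0 / 44.10 = 11.00 mol
n(O2) = 843.2 / 22.4 = 37.64 mol
n/ν for C3H8 = 11.00/1 = 11.00
n/ν for O2 = 37.64/5 = 7.528
Smallest n/ν is O2 → limiting reagent.
C3H8 consumed = (1/5) × 37.64 = 7.528 mol
C3H8 remaining = 11.00 − 7.528 = 3.472 mol
mass = 3.472 × 44.10 = 153.1 g

153 g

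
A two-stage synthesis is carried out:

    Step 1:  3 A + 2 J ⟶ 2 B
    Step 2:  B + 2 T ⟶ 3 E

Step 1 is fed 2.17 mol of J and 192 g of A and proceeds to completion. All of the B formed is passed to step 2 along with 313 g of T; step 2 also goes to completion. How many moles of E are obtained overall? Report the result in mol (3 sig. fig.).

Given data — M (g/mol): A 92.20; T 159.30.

2.95 mol

Step 1:
n(J) = 2.170 mol
n(A) = 192.0 / 92.20 = 2.082 mol
n/ν → J: 1.085, A: 0.6940; A is limiting.
n(B) produced = (2/3) × 2.082 = 1.388 mol
Step 2:
n(B) available = 1.388 mol
n(T) = 313.0 / 159.30 = 1.965 mol
n/ν → B: 1.388, T: 0.9825; T is limiting.
n(E) = (3/2) × 1.965 = 2.948 mol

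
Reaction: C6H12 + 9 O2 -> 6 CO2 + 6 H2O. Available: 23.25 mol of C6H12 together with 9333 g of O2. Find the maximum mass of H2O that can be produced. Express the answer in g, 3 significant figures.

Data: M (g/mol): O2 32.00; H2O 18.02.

2510 g

n(C6H12) = 23.25 mol
n(O2) = 9333 / 32.00 = 291.7 mol
n/ν for C6H12 = 23.25/1 = 23.25
n/ν for O2 = 291.7/9 = 32.41
Smallest n/ν is C6H12 → limiting reagent.
n(H2O) = (6/1) × 23.25 = 139.5 mol
mass = 139.5 × 18.02 = 2514 g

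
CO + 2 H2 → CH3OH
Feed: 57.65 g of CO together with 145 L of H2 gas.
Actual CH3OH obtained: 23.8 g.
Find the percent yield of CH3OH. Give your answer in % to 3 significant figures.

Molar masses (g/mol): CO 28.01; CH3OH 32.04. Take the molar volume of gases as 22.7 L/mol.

36.1 %

n(CO) = 57.65 / 28.01 = 2.058 mol
n(H2) = 145.0 / 22.7 = 6.388 mol
n/ν for CO = 2.058/1 = 2.058
n/ν for H2 = 6.388/2 = 3.194
Smallest n/ν is CO → limiting reagent.
theoretical n(CH3OH) = (1/1) × 2.058 = 2.058 mol → 65.94 g
% yield = 23.8 / 65.94 × 100 = 36.09 %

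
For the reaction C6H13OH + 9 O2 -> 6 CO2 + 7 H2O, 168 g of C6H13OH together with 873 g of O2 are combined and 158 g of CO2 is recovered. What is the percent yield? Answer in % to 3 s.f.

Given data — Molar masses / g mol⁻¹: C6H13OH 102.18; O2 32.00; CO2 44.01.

36.4 %

n(C6H13OH) = 168.0 / 102.18 = 1.644 mol
n(O2) = 873.0 / 32.00 = 27.28 mol
n/ν → C6H13OH: 1.644, O2: 3.031; C6H13OH is limiting.
theoretical n(CO2) = (6/1) × 1.644 = 9.864 mol → 434.1 g
% yield = 158 / 434.1 × 100 = 36.40 %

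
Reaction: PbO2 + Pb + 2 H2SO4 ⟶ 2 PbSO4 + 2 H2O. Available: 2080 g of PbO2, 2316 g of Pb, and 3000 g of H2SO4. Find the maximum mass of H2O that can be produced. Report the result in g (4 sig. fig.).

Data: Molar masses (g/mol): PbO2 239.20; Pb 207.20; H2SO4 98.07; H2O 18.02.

n(PbO2) = 2080 / 239.20 = 8.696 mol
n(Pb) = 2316 / 207.20 = 11.18 mol
n(H2SO4) = 3000 / 98.07 = 30.59 mol
n/ν for PbO2 = 8.696/1 = 8.696
n/ν for Pb = 11.18/1 = 11.18
n/ν for H2SO4 = 30.59/2 = 15.30
Smallest n/ν is PbO2 → limiting reagent.
n(H2O) = (2/1) × 8.696 = 17.39 mol
mass = 17.39 × 18.02 = 313.4 g

313.4 g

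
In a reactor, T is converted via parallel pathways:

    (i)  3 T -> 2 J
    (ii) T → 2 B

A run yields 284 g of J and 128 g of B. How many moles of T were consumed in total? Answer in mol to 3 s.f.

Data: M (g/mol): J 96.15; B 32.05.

6.43 mol

n(J) = 284 / 96.15 = 2.954 mol
n(B) = 128 / 32.05 = 3.994 mol
n(T) via (i) = (3/2)×2.954 = 4.431 mol
n(T) via (ii) = (1/2)×3.994 = 1.997 mol
total n(T) = 4.431 + 1.997 = 6.428 mol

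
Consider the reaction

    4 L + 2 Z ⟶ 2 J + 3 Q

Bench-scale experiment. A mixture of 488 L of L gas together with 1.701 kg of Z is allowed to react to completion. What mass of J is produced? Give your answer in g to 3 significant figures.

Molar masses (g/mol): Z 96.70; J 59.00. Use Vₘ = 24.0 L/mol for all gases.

n(L) = 488.0 / 24.0 = 20.33 mol
n(Z) = 1.701×1000 / 96.70 = 17.59 mol
n/ν for L = 20.33/4 = 5.083
n/ν for Z = 17.59/2 = 8.795
Smallest n/ν is L → limiting reagent.
n(J) = (2/4) × 20.33 = 10.17 mol
mass = 10.17 × 59.00 = 600.0 g

600 g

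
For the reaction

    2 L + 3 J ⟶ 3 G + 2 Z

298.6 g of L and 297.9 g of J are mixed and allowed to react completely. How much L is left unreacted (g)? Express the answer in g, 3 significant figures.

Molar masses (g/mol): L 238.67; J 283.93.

132 g

n(L) = 298.6 / 238.67 = 1.251 mol
n(J) = 297.9 / 283.93 = 1.049 mol
n/ν for L = 1.251/2 = 0.6255
n/ν for J = 1.049/3 = 0.3497
Smallest n/ν is J → limiting reagent.
L consumed = (2/3) × 1.049 = 0.6993 mol
L remaining = 1.251 − 0.6993 = 0.5517 mol
mass = 0.5517 × 238.67 = 131.7 g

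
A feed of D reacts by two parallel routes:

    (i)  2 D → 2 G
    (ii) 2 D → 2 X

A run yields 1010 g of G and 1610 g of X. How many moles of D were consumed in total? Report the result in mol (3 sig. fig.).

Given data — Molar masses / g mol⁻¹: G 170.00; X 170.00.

15.4 mol

n(G) = 1010 / 170.00 = 5.941 mol
n(X) = 1610 / 170.00 = 9.471 mol
n(D) via (i) = (2/2)×5.941 = 5.941 mol
n(D) via (ii) = (2/2)×9.471 = 9.471 mol
total n(D) = 5.941 + 9.471 = 15.41 mol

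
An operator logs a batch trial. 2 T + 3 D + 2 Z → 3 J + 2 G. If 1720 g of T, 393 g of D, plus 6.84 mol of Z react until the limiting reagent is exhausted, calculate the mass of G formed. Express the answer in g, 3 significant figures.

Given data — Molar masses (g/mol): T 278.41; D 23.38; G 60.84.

376 g

n(T) = 1720 / 278.41 = 6.178 mol
n(D) = 393.0 / 23.38 = 16.81 mol
n(Z) = 6.840 mol
n/ν for T = 6.178/2 = 3.089
n/ν for D = 16.81/3 = 5.603
n/ν for Z = 6.840/2 = 3.420
Smallest n/ν is T → limiting reagent.
n(G) = (2/2) × 6.178 = 6.178 mol
mass = 6.178 × 60.84 = 375.9 g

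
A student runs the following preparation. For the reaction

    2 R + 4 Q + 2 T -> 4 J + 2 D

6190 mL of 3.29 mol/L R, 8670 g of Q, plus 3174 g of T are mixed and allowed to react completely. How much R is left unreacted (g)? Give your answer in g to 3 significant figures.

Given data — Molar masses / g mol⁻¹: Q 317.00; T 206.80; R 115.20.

771 g

n(R) = 3.29 × 6190/1000 = 20.37 mol
n(Q) = 8670 / 317.00 = 27.35 mol
n(T) = 3174 / 206.80 = 15.35 mol
n/ν for R = 20.37/2 = 10.19
n/ν for Q = 27.35/4 = 6.838
n/ν for T = 15.35/2 = 7.675
Smallest n/ν is Q → limiting reagent.
R consumed = (2/4) × 27.35 = 13.68 mol
R remaining = 20.37 − 13.68 = 6.690 mol
mass = 6.690 × 115.20 = 770.7 g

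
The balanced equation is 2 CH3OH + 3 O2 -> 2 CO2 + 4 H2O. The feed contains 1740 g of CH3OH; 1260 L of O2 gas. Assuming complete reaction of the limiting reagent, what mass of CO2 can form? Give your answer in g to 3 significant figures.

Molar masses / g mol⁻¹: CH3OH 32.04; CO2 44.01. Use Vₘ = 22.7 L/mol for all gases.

1630 g

n(CH3OH) = 1740 / 32.04 = 54.31 mol
n(O2) = 1260 / 22.7 = 55.51 mol
n/ν for CH3OH = 54.31/2 = 27.16
n/ν for O2 = 55.51/3 = 18.50
Smallest n/ν is O2 → limiting reagent.
n(CO2) = (2/3) × 55.51 = 37.01 mol
mass = 37.01 × 44.01 = 1629 g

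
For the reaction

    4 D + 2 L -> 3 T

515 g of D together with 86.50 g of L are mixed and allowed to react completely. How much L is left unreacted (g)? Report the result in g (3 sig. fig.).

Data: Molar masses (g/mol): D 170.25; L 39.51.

n(D) = 515.0 / 170.25 = 3.025 mol
n(L) = 86.50 / 39.51 = 2.189 mol
n/ν for D = 3.025/4 = 0.7563
n/ν for L = 2.189/2 = 1.095
Smallest n/ν is D → limiting reagent.
L consumed = (2/4) × 3.025 = 1.513 mol
L remaining = 2.189 − 1.513 = 0.6760 mol
mass = 0.6760 × 39.51 = 26.71 g

26.7 g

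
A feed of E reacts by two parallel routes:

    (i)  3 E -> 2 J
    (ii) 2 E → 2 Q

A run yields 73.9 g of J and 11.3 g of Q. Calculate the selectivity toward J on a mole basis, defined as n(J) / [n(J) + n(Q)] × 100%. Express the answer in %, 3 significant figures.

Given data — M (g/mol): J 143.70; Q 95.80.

81.3 %

n(J) = 73.9 / 143.70 = 0.5143 mol
n(Q) = 11.3 / 95.80 = 0.1180 mol
selectivity = 0.5143/(0.5143+0.1180) × 100 = 81.34 %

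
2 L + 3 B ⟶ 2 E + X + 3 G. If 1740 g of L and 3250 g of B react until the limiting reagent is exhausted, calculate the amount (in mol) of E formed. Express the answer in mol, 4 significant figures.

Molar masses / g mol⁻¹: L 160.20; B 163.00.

n(L) = 1740 / 160.20 = 10.86 mol
n(B) = 3250 / 163.00 = 19.94 mol
n/ν for L = 10.86/2 = 5.430
n/ν for B = 19.94/3 = 6.647
Smallest n/ν is L → limiting reagent.
n(E) = (2/2) × 10.86 = 10.86 mol

10.86 mol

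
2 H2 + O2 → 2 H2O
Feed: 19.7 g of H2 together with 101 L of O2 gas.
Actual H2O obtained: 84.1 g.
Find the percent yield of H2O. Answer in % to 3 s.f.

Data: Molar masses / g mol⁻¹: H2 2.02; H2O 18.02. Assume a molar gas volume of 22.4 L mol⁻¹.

n(H2) = 19.70 / 2.02 = 9.752 mol
n(O2) = 101.0 / 22.4 = 4.509 mol
n/ν → H2: 4.876, O2: 4.509; O2 is limiting.
theoretical n(H2O) = (2/1) × 4.509 = 9.018 mol → 162.5 g
% yield = 84.1 / 162.5 × 100 = 51.75 %

51.8 %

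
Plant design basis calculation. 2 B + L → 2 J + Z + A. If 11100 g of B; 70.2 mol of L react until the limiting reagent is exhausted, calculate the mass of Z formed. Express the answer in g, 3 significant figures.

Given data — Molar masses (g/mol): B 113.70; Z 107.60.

5250 g

n(B) = 11100 / 113.70 = 97.63 mol
n(L) = 70.20 mol
n/ν for B = 97.63/2 = 48.82
n/ν for L = 70.20/1 = 70.20
Smallest n/ν is B → limiting reagent.
n(Z) = (1/2) × 97.63 = 48.82 mol
mass = 48.82 × 107.60 = 5253 g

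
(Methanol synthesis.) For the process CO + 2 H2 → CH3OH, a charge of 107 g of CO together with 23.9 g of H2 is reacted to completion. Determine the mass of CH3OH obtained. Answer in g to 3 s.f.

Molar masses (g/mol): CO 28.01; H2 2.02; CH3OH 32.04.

122 g

n(CO) = 107.0 / 28.01 = 3.820 mol
n(H2) = 23.90 / 2.02 = 11.83 mol
n/ν for CO = 3.820/1 = 3.820
n/ν for H2 = 11.83/2 = 5.915
Smallest n/ν is CO → limiting reagent.
n(CH3OH) = (1/1) × 3.820 = 3.820 mol
mass = 3.820 × 32.04 = 122.4 g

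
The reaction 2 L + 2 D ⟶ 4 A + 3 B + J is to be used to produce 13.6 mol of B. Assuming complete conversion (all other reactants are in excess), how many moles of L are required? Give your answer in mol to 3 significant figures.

9.07 mol

n(B) = 13.60 mol
n(L) = (2/3) × 13.60 = 9.067 mol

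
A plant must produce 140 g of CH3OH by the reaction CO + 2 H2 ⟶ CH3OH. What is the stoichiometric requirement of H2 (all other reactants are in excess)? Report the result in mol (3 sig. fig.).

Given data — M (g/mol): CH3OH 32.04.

8.74 mol

n(CH3OH) = 140 / 32.04 = 4.370 mol
n(H2) = (2/1) × 4.370 = 8.740 mol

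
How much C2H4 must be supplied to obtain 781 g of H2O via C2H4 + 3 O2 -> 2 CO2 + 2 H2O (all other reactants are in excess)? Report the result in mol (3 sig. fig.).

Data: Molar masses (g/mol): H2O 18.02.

21.7 mol

n(H2O) = 781 / 18.02 = 43.34 mol
n(C2H4) = (1/2) × 43.34 = 21.67 mol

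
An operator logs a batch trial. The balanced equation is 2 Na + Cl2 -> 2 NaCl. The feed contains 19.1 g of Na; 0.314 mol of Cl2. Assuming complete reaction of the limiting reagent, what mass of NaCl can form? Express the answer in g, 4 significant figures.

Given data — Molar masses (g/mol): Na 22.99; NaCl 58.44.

36.70 g

n(Na) = 19.10 / 22.99 = 0.8308 mol
n(Cl2) = 0.3140 mol
n/ν for Na = 0.8308/2 = 0.4154
n/ν for Cl2 = 0.3140/1 = 0.3140
Smallest n/ν is Cl2 → limiting reagent.
n(NaCl) = (2/1) × 0.3140 = 0.6280 mol
mass = 0.6280 × 58.44 = 36.70 g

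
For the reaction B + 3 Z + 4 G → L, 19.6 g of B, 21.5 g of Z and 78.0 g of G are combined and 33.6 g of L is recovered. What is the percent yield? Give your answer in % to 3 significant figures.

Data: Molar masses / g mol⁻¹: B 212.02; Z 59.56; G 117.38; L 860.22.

42.3 %

n(B) = 19.60 / 212.02 = 0.09244 mol
n(Z) = 21.50 / 59.56 = 0.3610 mol
n(G) = 78.00 / 117.38 = 0.6645 mol
n/ν → B: 0.09244, Z: 0.1203, G: 0.1661; B is limiting.
theoretical n(L) = (1/1) × 0.09244 = 0.09244 mol → 79.52 g
% yield = 33.6 / 79.52 × 100 = 42.25 %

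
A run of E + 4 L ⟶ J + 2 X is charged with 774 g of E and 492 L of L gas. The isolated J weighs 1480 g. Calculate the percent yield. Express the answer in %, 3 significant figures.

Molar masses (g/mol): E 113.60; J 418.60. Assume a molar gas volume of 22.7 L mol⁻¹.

n(E) = 774.0 / 113.60 = 6.813 mol
n(L) = 492.0 / 22.7 = 21.67 mol
n/ν for E = 6.813/1 = 6.813
n/ν for L = 21.67/4 = 5.418
Smallest n/ν is L → limiting reagent.
theoretical n(J) = (1/4) × 21.67 = 5.418 mol → 2268 g
% yield = 1480 / 2268 × 100 = 65.26 %

65.3 %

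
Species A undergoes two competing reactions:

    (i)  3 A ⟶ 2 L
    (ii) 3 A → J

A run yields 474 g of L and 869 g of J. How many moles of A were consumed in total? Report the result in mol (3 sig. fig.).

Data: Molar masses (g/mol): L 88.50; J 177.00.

22.8 mol

n(L) = 474 / 88.50 = 5.356 mol
n(J) = 869 / 177.00 = 4.910 mol
n(A) via (i) = (3/2)×5.356 = 8.034 mol
n(A) via (ii) = (3/1)×4.910 = 14.73 mol
total n(A) = 8.034 + 14.73 = 22.76 mol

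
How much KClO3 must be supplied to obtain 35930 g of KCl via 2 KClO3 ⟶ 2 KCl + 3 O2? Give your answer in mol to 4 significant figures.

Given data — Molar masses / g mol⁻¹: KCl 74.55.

482.0 mol

n(KCl) = 35930 / 74.55 = 482.0 mol
n(KClO3) = (2/2) × 482.0 = 482.0 mol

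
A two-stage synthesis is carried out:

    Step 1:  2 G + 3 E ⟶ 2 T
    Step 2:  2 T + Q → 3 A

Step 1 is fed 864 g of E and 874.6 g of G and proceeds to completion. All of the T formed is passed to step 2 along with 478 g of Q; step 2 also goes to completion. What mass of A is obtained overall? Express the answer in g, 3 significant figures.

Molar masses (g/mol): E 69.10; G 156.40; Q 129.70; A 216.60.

Step 1:
n(E) = 864.0 / 69.10 = 12.50 mol
n(G) = 874.6 / 156.40 = 5.592 mol
n/ν for E = 12.50/3 = 4.167
n/ν for G = 5.592/2 = 2.796
Smallest n/ν is G → limiting reagent.
n(T) produced = (2/2) × 5.592 = 5.592 mol
Step 2:
n(T) available = 5.592 mol
n(Q) = 478.0 / 129.70 = 3.685 mol
n/ν for T = 5.592/2 = 2.796
n/ν for Q = 3.685/1 = 3.685
Smallest n/ν is T → limiting reagent.
n(A) = (3/2) × 5.592 = 8.388 mol
mass = 8.388 × 216.60 = 1817 g

1820 g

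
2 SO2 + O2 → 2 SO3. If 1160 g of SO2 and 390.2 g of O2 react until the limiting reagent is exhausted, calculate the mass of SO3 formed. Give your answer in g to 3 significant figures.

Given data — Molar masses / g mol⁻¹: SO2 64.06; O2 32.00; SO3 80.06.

n(SO2) = 1160 / 64.06 = 18.11 mol
n(O2) = 390.2 / 32.00 = 12.19 mol
n/ν for SO2 = 18.11/2 = 9.055
n/ν for O2 = 12.19/1 = 12.19
Smallest n/ν is SO2 → limiting reagent.
n(SO3) = (2/2) × 18.11 = 18.11 mol
mass = 18.11 × 80.06 = 1450 g

1450 g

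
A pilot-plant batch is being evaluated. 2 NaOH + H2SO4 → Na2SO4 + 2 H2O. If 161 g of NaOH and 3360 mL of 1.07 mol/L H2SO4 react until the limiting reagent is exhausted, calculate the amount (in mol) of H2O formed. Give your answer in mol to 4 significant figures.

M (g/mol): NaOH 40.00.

4.025 mol

n(NaOH) = 161.0 / 40.00 = 4.025 mol
n(H2SO4) = 1.07 × 3360/1000 = 3.595 mol
n/ν for NaOH = 4.025/2 = 2.013
n/ν for H2SO4 = 3.595/1 = 3.595
Smallest n/ν is NaOH → limiting reagent.
n(H2O) = (2/2) × 4.025 = 4.025 mol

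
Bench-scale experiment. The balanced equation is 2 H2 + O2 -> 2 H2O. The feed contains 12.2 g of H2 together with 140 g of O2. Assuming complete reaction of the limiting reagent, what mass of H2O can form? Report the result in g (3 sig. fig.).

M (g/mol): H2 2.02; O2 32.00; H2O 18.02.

n(H2) = 12.20 / 2.02 = 6.040 mol
n(O2) = 140.0 / 32.00 = 4.375 mol
n/ν for H2 = 6.040/2 = 3.020
n/ν for O2 = 4.375/1 = 4.375
Smallest n/ν is H2 → limiting reagent.
n(H2O) = (2/2) × 6.040 = 6.040 mol
mass = 6.040 × 18.02 = 108.8 g

109 g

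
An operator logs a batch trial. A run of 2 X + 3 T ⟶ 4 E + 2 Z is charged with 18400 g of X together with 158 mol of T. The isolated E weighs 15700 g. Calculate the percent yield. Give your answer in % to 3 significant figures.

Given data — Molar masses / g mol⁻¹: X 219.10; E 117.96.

n(X) = 18400 / 219.10 = 83.98 mol
n(T) = 158.0 mol
n/ν for X = 83.98/2 = 41.99
n/ν for T = 158.0/3 = 52.67
Smallest n/ν is X → limiting reagent.
theoretical n(E) = (4/2) × 83.98 = 168.0 mol → 19820 g
% yield = 15700 / 19820 × 100 = 79.21 %

79.2 %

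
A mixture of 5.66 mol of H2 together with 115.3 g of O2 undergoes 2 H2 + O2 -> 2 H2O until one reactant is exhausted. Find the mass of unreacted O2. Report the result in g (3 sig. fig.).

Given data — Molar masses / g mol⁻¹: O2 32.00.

n(H2) = 5.660 mol
n(O2) = 115.3 / 32.00 = 3.603 mol
n/ν for H2 = 5.660/2 = 2.830
n/ν for O2 = 3.603/1 = 3.603
Smallest n/ν is H2 → limiting reagent.
O2 consumed = (1/2) × 5.660 = 2.830 mol
O2 remaining = 3.603 − 2.830 = 0.7730 mol
mass = 0.7730 × 32.00 = 24.74 g

24.7 g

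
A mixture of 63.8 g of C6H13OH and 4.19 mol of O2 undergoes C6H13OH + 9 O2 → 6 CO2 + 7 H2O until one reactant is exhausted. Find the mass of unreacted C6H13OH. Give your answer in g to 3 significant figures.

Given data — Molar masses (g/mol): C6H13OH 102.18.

16.2 g

n(C6H13OH) = 63.80 / 102.18 = 0.6244 mol
n(O2) = 4.190 mol
n/ν for C6H13OH = 0.6244/1 = 0.6244
n/ν for O2 = 4.190/9 = 0.4656
Smallest n/ν is O2 → limiting reagent.
C6H13OH consumed = (1/9) × 4.190 = 0.4656 mol
C6H13OH remaining = 0.6244 − 0.4656 = 0.1588 mol
mass = 0.1588 × 102.18 = 16.23 g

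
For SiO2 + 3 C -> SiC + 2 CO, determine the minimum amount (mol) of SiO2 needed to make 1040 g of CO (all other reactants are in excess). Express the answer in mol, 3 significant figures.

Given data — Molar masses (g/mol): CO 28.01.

18.6 mol

n(CO) = 1040 / 28.01 = 37.13 mol
n(SiO2) = (1/2) × 37.13 = 18.57 mol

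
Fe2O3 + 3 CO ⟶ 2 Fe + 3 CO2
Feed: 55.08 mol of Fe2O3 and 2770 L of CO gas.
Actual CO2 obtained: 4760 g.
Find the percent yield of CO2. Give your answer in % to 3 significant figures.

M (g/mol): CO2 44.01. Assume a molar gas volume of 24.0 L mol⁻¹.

n(Fe2O3) = 55.08 mol
n(CO) = 2770 / 24.0 = 115.4 mol
n/ν for Fe2O3 = 55.08/1 = 55.08
n/ν for CO = 115.4/3 = 38.47
Smallest n/ν is CO → limiting reagent.
theoretical n(CO2) = (3/3) × 115.4 = 115.4 mol → 5079 g
% yield = 4760 / 5079 × 100 = 93.72 %

93.7 %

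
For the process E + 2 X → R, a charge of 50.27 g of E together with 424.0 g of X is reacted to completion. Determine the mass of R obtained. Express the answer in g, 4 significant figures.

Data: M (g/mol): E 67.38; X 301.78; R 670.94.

471.3 g

n(E) = 50.27 / 67.38 = 0.7461 mol
n(X) = 424.0 / 301.78 = 1.405 mol
n/ν for E = 0.7461/1 = 0.7461
n/ν for X = 1.405/2 = 0.7025
Smallest n/ν is X → limiting reagent.
n(R) = (1/2) × 1.405 = 0.7025 mol
mass = 0.7025 × 670.94 = 471.3 g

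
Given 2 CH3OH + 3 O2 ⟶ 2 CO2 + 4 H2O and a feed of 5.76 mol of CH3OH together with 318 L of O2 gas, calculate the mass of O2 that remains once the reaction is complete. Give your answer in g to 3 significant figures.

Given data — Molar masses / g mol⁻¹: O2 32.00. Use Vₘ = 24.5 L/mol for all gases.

139 g

n(CH3OH) = 5.760 mol
n(O2) = 318.0 / 24.5 = 12.98 mol
n/ν for CH3OH = 5.760/2 = 2.880
n/ν for O2 = 12.98/3 = 4.327
Smallest n/ν is CH3OH → limiting reagent.
O2 consumed = (3/2) × 5.760 = 8.640 mol
O2 remaining = 12.98 − 8.640 = 4.340 mol
mass = 4.340 × 32.00 = 138.9 g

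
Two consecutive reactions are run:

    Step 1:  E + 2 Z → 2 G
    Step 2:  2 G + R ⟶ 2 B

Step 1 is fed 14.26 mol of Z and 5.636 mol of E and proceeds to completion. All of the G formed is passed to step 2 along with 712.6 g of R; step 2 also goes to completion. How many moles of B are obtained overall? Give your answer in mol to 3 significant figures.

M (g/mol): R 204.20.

6.98 mol

Step 1:
n(Z) = 14.26 mol
n(E) = 5.636 mol
n/ν for Z = 14.26/2 = 7.130
n/ν for E = 5.636/1 = 5.636
Smallest n/ν is E → limiting reagent.
n(G) produced = (2/1) × 5.636 = 11.27 mol
Step 2:
n(G) available = 11.27 mol
n(R) = 712.6 / 204.20 = 3.490 mol
n/ν for G = 11.27/2 = 5.635
n/ν for R = 3.490/1 = 3.490
Smallest n/ν is R → limiting reagent.
n(B) = (2/1) × 3.490 = 6.980 mol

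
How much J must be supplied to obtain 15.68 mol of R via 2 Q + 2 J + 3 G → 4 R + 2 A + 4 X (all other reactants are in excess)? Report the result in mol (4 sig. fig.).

7.840 mol

n(R) = 15.68 mol
n(J) = (2/4) × 15.68 = 7.840 mol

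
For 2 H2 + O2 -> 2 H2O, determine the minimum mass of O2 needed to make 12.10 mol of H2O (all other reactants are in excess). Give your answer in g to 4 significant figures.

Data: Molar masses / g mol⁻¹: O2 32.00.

n(H2O) = 12.10 mol
n(O2) = (1/2) × 12.10 = 6.050 mol
mass = 6.050 × 32.00 = 193.6 g

193.6 g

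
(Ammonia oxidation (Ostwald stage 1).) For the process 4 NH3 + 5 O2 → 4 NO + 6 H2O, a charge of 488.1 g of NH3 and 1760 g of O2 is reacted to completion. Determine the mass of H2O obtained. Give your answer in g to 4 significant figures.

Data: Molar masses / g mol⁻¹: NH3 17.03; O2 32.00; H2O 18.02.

774.7 g

n(NH3) = 488.1 / 17.03 = 28.66 mol
n(O2) = 1760 / 32.00 = 55.00 mol
n/ν for NH3 = 28.66/4 = 7.165
n/ν for O2 = 55.00/5 = 11.00
Smallest n/ν is NH3 → limiting reagent.
n(H2O) = (6/4) × 28.66 = 42.99 mol
mass = 42.99 × 18.02 = 774.7 g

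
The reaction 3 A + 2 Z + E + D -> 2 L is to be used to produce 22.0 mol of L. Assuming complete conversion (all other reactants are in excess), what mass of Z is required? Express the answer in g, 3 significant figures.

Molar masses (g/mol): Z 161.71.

n(L) = 22.00 mol
n(Z) = (2/2) × 22.00 = 22.00 mol
mass = 22.00 × 161.71 = 3558 g

3560 g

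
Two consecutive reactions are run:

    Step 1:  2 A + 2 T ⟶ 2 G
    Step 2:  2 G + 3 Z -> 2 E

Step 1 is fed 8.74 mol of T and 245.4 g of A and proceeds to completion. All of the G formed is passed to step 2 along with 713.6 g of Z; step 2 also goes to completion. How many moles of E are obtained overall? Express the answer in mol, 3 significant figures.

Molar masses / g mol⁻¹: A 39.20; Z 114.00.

4.17 mol

Step 1:
n(T) = 8.740 mol
n(A) = 245.4 / 39.20 = 6.260 mol
n/ν for T = 8.740/2 = 4.370
n/ν for A = 6.260/2 = 3.130
Smallest n/ν is A → limiting reagent.
n(G) produced = (2/2) × 6.260 = 6.260 mol
Step 2:
n(G) available = 6.260 mol
n(Z) = 713.6 / 114.00 = 6.260 mol
n/ν for G = 6.260/2 = 3.130
n/ν for Z = 6.260/3 = 2.087
Smallest n/ν is Z → limiting reagent.
n(E) = (2/3) × 6.260 = 4.173 mol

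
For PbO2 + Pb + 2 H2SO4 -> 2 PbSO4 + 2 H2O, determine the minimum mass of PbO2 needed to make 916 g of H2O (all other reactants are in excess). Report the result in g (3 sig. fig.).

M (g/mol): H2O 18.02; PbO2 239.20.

6080 g

n(H2O) = 916 / 18.02 = 50.83 mol
n(PbO2) = (1/2) × 50.83 = 25.42 mol
mass = 25.42 × 239.20 = 6080 g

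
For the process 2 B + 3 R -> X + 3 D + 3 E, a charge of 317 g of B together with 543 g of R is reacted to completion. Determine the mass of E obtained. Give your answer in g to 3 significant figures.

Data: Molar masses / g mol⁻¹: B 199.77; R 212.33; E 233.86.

557 g

n(B) = 317.0 / 199.77 = 1.587 mol
n(R) = 543.0 / 212.33 = 2.557 mol
n/ν for B = 1.587/2 = 0.7935
n/ν for R = 2.557/3 = 0.8523
Smallest n/ν is B → limiting reagent.
n(E) = (3/2) × 1.587 = 2.381 mol
mass = 2.381 × 233.86 = 556.8 g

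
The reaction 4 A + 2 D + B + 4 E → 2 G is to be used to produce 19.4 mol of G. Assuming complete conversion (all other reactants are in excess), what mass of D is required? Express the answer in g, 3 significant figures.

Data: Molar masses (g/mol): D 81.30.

1580 g

n(G) = 19.40 mol
n(D) = (2/2) × 19.40 = 19.40 mol
mass = 19.40 × 81.30 = 1577 g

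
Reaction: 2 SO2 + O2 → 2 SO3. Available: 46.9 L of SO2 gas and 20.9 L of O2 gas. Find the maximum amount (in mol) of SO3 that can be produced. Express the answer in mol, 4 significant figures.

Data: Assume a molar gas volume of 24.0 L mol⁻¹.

1.742 mol

n(SO2) = 46.90 / 24.0 = 1.954 mol
n(O2) = 20.90 / 24.0 = 0.8708 mol
n/ν for SO2 = 1.954/2 = 0.9770
n/ν for O2 = 0.8708/1 = 0.8708
Smallest n/ν is O2 → limiting reagent.
n(SO3) = (2/1) × 0.8708 = 1.742 mol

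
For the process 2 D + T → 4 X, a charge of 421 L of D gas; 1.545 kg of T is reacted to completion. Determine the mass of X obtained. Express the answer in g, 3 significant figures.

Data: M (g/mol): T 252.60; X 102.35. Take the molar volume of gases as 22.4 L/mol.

2500 g

n(D) = 421.0 / 22.4 = 18.79 mol
n(T) = 1.545×1000 / 252.60 = 6.116 mol
n/ν for D = 18.79/2 = 9.395
n/ν for T = 6.116/1 = 6.116
Smallest n/ν is T → limiting reagent.
n(X) = (4/1) × 6.116 = 24.46 mol
mass = 24.46 × 102.35 = 2503 g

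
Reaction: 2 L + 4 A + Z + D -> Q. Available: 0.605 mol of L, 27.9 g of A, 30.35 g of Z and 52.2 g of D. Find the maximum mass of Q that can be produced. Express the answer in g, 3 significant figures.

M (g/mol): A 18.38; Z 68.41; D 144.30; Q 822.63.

249 g

n(L) = 0.6050 mol
n(A) = 27.90 / 18.38 = 1.518 mol
n(Z) = 30.35 / 68.41 = 0.4436 mol
n(D) = 52.20 / 144.30 = 0.3617 mol
n/ν → L: 0.3025, A: 0.3795, Z: 0.4436, D: 0.3617; L is limiting.
n(Q) = (1/2) × 0.6050 = 0.3025 mol
mass = 0.3025 × 822.63 = 248.8 g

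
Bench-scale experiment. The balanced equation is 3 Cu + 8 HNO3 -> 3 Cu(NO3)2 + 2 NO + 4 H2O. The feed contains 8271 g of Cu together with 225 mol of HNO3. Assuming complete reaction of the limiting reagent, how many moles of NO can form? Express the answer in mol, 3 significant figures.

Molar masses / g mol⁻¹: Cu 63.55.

n(Cu) = 8271 / 63.55 = 130.1 mol
n(HNO3) = 225.0 mol
n/ν for Cu = 130.1/3 = 43.37
n/ν for HNO3 = 225.0/8 = 28.13
Smallest n/ν is HNO3 → limiting reagent.
n(NO) = (2/8) × 225.0 = 56.25 mol

56.3 mol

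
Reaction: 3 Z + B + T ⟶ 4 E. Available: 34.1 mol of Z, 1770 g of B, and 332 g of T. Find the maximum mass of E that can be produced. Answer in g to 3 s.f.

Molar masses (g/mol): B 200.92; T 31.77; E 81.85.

n(Z) = 34.10 mol
n(B) = 1770 / 200.92 = 8.809 mol
n(T) = 332.0 / 31.77 = 10.45 mol
n/ν for Z = 34.10/3 = 11.37
n/ν for B = 8.809/1 = 8.809
n/ν for T = 10.45/1 = 10.45
Smallest n/ν is B → limiting reagent.
n(E) = (4/1) × 8.809 = 35.24 mol
mass = 35.24 × 81.85 = 2884 g

2880 g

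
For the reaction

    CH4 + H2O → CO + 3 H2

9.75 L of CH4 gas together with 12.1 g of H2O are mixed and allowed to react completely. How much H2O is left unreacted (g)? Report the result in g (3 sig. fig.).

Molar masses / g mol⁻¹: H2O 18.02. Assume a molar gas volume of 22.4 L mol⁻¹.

n(CH4) = 9.750 / 22.4 = 0.4353 mol
n(H2O) = 12.10 / 18.02 = 0.6715 mol
n/ν for CH4 = 0.4353/1 = 0.4353
n/ν for H2O = 0.6715/1 = 0.6715
Smallest n/ν is CH4 → limiting reagent.
H2O consumed = (1/1) × 0.4353 = 0.4353 mol
H2O remaining = 0.6715 − 0.4353 = 0.2362 mol
mass = 0.2362 × 18.02 = 4.256 g

4.26 g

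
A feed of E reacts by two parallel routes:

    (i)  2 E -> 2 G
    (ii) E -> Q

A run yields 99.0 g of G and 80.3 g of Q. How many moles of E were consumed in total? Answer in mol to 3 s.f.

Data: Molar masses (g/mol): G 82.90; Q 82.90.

n(G) = 99.0 / 82.90 = 1.194 mol
n(Q) = 80.3 / 82.90 = 0.9686 mol
n(E) via (i) = (2/2)×1.194 = 1.194 mol
n(E) via (ii) = (1/1)×0.9686 = 0.9686 mol
total n(E) = 1.194 + 0.9686 = 2.163 mol

2.16 mol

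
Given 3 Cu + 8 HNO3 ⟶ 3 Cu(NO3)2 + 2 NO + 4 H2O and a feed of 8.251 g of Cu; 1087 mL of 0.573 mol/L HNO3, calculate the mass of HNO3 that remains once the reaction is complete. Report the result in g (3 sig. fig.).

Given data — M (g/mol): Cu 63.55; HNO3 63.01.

n(Cu) = 8.251 / 63.55 = 0.1298 mol
n(HNO3) = 0.573 × 1087/1000 = 0.6229 mol
n/ν for Cu = 0.1298/3 = 0.04327
n/ν for HNO3 = 0.6229/8 = 0.07786
Smallest n/ν is Cu → limiting reagent.
HNO3 consumed = (8/3) × 0.1298 = 0.3461 mol
HNO3 remaining = 0.6229 − 0.3461 = 0.2768 mol
mass = 0.2768 × 63.01 = 17.44 g

17.4 g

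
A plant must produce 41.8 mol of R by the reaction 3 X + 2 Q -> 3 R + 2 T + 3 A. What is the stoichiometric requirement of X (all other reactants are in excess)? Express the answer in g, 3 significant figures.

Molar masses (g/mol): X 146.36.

6120 g

n(R) = 41.80 mol
n(X) = (3/3) × 41.80 = 41.80 mol
mass = 41.80 × 146.36 = 6118 g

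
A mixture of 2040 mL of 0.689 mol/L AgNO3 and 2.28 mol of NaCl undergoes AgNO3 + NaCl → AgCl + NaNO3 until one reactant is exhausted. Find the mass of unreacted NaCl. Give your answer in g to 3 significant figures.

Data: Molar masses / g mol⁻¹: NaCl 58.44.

51.1 g

n(AgNO3) = 0.689 × 2040/1000 = 1.406 mol
n(NaCl) = 2.280 mol
n/ν → AgNO3: 1.406, NaCl: 2.280; AgNO3 is limiting.
NaCl consumed = (1/1) × 1.406 = 1.406 mol
NaCl remaining = 2.280 − 1.406 = 0.8740 mol
mass = 0.8740 × 58.44 = 51.08 g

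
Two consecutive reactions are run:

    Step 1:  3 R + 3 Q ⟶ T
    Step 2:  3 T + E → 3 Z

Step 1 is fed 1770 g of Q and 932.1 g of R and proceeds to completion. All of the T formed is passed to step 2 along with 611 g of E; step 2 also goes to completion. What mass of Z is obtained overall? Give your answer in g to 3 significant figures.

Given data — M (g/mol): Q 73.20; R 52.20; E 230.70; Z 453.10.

Step 1:
n(Q) = 1770 / 73.20 = 24.18 mol
n(R) = 932.1 / 52.20 = 17.86 mol
n/ν → Q: 8.060, R: 5.953; R is limiting.
n(T) produced = (1/3) × 17.86 = 5.953 mol
Step 2:
n(T) available = 5.953 mol
n(E) = 611.0 / 230.70 = 2.648 mol
n/ν → T: 1.984, E: 2.648; T is limiting.
n(Z) = (3/3) × 5.953 = 5.953 mol
mass = 5.953 × 453.10 = 2697 g

2700 g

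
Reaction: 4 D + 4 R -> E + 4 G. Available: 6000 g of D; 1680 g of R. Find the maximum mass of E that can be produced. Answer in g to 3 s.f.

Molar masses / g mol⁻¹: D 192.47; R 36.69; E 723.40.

5640 g

n(D) = 6000 / 192.47 = 31.17 mol
n(R) = 1680 / 36.69 = 45.79 mol
n/ν for D = 31.17/4 = 7.793
n/ν for R = 45.79/4 = 11.45
Smallest n/ν is D → limiting reagent.
n(E) = (1/4) × 31.17 = 7.793 mol
mass = 7.793 × 723.40 = 5637 g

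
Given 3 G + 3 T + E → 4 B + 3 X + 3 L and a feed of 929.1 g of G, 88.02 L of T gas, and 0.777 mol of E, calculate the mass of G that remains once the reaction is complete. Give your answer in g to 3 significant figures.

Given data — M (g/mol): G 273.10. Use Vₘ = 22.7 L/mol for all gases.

293 g

n(G) = 929.1 / 273.10 = 3.402 mol
n(T) = 88.02 / 22.7 = 3.878 mol
n(E) = 0.7770 mol
n/ν for G = 3.402/3 = 1.134
n/ν for T = 3.878/3 = 1.293
n/ν for E = 0.7770/1 = 0.7770
Smallest n/ν is E → limiting reagent.
G consumed = (3/1) × 0.7770 = 2.331 mol
G remaining = 3.402 − 2.331 = 1.071 mol
mass = 1.071 × 273.10 = 292.5 g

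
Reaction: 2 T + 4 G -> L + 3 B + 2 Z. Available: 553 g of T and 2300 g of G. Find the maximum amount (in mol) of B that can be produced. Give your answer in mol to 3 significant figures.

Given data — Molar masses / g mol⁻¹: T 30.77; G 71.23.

24.2 mol

n(T) = 553.0 / 30.77 = 17.97 mol
n(G) = 2300 / 71.23 = 32.29 mol
n/ν → T: 8.985, G: 8.073; G is limiting.
n(B) = (3/4) × 32.29 = 24.22 mol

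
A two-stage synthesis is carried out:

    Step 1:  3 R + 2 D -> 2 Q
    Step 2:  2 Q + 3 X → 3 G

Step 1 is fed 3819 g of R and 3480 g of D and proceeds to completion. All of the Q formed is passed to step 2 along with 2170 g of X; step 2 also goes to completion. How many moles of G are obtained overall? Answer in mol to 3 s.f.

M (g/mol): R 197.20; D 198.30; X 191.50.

Step 1:
n(R) = 3819 / 197.20 = 19.37 mol
n(D) = 3480 / 198.30 = 17.55 mol
n/ν for R = 19.37/3 = 6.457
n/ν for D = 17.55/2 = 8.775
Smallest n/ν is R → limiting reagent.
n(Q) produced = (2/3) × 19.37 = 12.91 mol
Step 2:
n(Q) available = 12.91 mol
n(X) = 2170 / 191.50 = 11.33 mol
n/ν for Q = 12.91/2 = 6.455
n/ν for X = 11.33/3 = 3.777
Smallest n/ν is X → limiting reagent.
n(G) = (3/3) × 11.33 = 11.33 mol

11.3 mol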